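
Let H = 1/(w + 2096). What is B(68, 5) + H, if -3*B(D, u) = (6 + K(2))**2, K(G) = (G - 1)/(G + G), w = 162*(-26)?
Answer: -330637/25392 ≈ -13.021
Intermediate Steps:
w = -4212
K(G) = (-1 + G)/(2*G) (K(G) = (-1 + G)/((2*G)) = (-1 + G)*(1/(2*G)) = (-1 + G)/(2*G))
H = -1/2116 (H = 1/(-4212 + 2096) = 1/(-2116) = -1/2116 ≈ -0.00047259)
B(D, u) = -625/48 (B(D, u) = -(6 + (1/2)*(-1 + 2)/2)**2/3 = -(6 + (1/2)*(1/2)*1)**2/3 = -(6 + 1/4)**2/3 = -(25/4)**2/3 = -1/3*625/16 = -625/48)
B(68, 5) + H = -625/48 - 1/2116 = -330637/25392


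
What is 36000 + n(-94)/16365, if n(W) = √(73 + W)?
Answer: 36000 + I*√21/16365 ≈ 36000.0 + 0.00028002*I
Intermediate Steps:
36000 + n(-94)/16365 = 36000 + √(73 - 94)/16365 = 36000 + √(-21)*(1/16365) = 36000 + (I*√21)*(1/16365) = 36000 + I*√21/16365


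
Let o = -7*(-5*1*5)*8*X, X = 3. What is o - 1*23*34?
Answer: 3418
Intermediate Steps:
o = 4200 (o = -7*(-5*1*5)*8*3 = -7*-5*5*8*3 = -7*(-25*8)*3 = -(-1400)*3 = -7*(-600) = 4200)
o - 1*23*34 = 4200 - 1*23*34 = 4200 - 23*34 = 4200 - 782 = 3418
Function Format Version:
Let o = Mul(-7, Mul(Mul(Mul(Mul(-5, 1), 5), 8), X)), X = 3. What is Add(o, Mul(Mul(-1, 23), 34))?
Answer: 3418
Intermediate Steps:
o = 4200 (o = Mul(-7, Mul(Mul(Mul(Mul(-5, 1), 5), 8), 3)) = Mul(-7, Mul(Mul(Mul(-5, 5), 8), 3)) = Mul(-7, Mul(Mul(-25, 8), 3)) = Mul(-7, Mul(-200, 3)) = Mul(-7, -600) = 4200)
Add(o, Mul(Mul(-1, 23), 34)) = Add(4200, Mul(Mul(-1, 23), 34)) = Add(4200, Mul(-23, 34)) = Add(4200, -782) = 3418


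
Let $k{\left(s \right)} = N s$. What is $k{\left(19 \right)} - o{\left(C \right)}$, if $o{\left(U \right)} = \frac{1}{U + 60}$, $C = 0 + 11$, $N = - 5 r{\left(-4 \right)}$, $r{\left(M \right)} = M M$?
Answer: $- \frac{107921}{71} \approx -1520.0$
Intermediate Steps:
$r{\left(M \right)} = M^{2}$
$N = -80$ ($N = - 5 \left(-4\right)^{2} = \left(-5\right) 16 = -80$)
$C = 11$
$o{\left(U \right)} = \frac{1}{60 + U}$
$k{\left(s \right)} = - 80 s$
$k{\left(19 \right)} - o{\left(C \right)} = \left(-80\right) 19 - \frac{1}{60 + 11} = -1520 - \frac{1}{71} = - \frac{107921}{71}$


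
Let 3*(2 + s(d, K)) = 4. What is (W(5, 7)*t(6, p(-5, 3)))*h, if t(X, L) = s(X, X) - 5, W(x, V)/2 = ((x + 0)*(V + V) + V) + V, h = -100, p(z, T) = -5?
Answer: 95200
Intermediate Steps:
s(d, K) = -⅔ (s(d, K) = -2 + (⅓)*4 = -2 + 4/3 = -⅔)
W(x, V) = 4*V + 4*V*x (W(x, V) = 2*(((x + 0)*(V + V) + V) + V) = 2*((x*(2*V) + V) + V) = 2*((2*V*x + V) + V) = 2*((V + 2*V*x) + V) = 2*(2*V + 2*V*x) = 4*V + 4*V*x)
t(X, L) = -17/3 (t(X, L) = -⅔ - 5 = -17/3)
(W(5, 7)*t(6, p(-5, 3)))*h = ((4*7*(1 + 5))*(-17/3))*(-100) = ((4*7*6)*(-17/3))*(-100) = (168*(-17/3))*(-100) = -952*(-100) = 95200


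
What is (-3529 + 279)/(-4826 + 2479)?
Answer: 3250/2347 ≈ 1.3847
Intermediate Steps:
(-3529 + 279)/(-4826 + 2479) = -3250/(-2347) = -3250*(-1/2347) = 3250/2347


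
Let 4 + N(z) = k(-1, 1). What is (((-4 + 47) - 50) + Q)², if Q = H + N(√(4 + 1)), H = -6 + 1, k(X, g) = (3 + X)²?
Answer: 144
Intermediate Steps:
N(z) = 0 (N(z) = -4 + (3 - 1)² = -4 + 2² = -4 + 4 = 0)
H = -5
Q = -5 (Q = -5 + 0 = -5)
(((-4 + 47) - 50) + Q)² = (((-4 + 47) - 50) - 5)² = ((43 - 50) - 5)² = (-7 - 5)² = (-12)² = 144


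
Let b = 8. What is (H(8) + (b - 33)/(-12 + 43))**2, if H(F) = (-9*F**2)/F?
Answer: 5094049/961 ≈ 5300.8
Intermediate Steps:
H(F) = -9*F
(H(8) + (b - 33)/(-12 + 43))**2 = (-9*8 + (8 - 33)/(-12 + 43))**2 = (-72 - 25/31)**2 = (-2257/31)**2 = 5094049/961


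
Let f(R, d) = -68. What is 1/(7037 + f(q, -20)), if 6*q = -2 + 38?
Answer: 1/6969 ≈ 0.00014349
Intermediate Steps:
q = 6 (q = (-2 + 38)/6 = (⅙)*36 = 6)
1/(7037 + f(q, -20)) = 1/(7037 - 68) = 1/6969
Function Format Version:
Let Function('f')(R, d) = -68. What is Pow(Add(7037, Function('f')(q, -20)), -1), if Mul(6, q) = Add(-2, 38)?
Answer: Rational(1, 6969) ≈ 0.00014349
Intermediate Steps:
q = 6 (q = Mul(Rational(1, 6), Add(-2, 38)) = Mul(Rational(1, 6), 36) = 6)
Pow(Add(7037, Function('f')(q, -20)), -1) = Pow(Add(7037, -68), -1) = Pow(6969, -1) = Rational(1, 6969)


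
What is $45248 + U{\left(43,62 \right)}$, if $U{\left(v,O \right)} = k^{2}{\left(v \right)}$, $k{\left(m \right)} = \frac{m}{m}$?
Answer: $45249$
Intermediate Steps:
$k{\left(m \right)} = 1$
$U{\left(v,O \right)} = 1$ ($U{\left(v,O \right)} = 1^{2} = 1$)
$45248 + U{\left(43,62 \right)} = 45248 + 1 = 45249$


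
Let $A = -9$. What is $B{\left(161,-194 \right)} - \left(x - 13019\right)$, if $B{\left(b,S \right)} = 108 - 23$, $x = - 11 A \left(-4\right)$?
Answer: $13500$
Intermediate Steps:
$x = -396$ ($x = \left(-11\right) \left(-9\right) \left(-4\right) = 99 \left(-4\right) = -396$)
$B{\left(b,S \right)} = 85$
$B{\left(161,-194 \right)} - \left(x - 13019\right) = 85 - \left(-396 - 13019\right) = 85 - -13415 = 85 + 13415 = 13500$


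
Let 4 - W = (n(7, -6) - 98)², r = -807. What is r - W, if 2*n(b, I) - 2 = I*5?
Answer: 11733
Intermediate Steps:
n(b, I) = 1 + 5*I/2 (n(b, I) = 1 + (I*5)/2 = 1 + (5*I)/2 = 1 + 5*I/2)
W = -12540 (W = 4 - ((1 + (5/2)*(-6)) - 98)² = 4 - ((1 - 15) - 98)² = 4 - (-14 - 98)² = 4 - 1*(-112)² = 4 - 1*12544 = 4 - 12544 = -12540)
r - W = -807 - 1*(-12540) = -807 + 12540 = 11733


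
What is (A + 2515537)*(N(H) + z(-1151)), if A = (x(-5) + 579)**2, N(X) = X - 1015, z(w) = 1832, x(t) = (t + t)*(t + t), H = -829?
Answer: -35718936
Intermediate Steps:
x(t) = 4*t**2 (x(t) = (2*t)*(2*t) = 4*t**2)
N(X) = -1015 + X
A = 461041 (A = (4*(-5)**2 + 579)**2 = (4*25 + 579)**2 = (100 + 579)**2 = 679**2 = 461041)
(A + 2515537)*(N(H) + z(-1151)) = (461041 + 2515537)*((-1015 - 829) + 1832) = 2976578*(-1844 + 1832) = 2976578*(-12) = -35718936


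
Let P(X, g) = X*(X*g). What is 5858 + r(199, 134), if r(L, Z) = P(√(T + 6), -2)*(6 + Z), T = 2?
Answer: 3618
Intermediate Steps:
P(X, g) = g*X²
r(L, Z) = -96 - 16*Z (r(L, Z) = (-2*(√(2 + 6))²)*(6 + Z) = (-2*(√8)²)*(6 + Z) = (-2*(2*√2)²)*(6 + Z) = (-2*8)*(6 + Z) = -16*(6 + Z) = -96 - 16*Z)
5858 + r(199, 134) = 5858 + (-96 - 16*134) = 5858 + (-96 - 2144) = 5858 - 2240 = 3618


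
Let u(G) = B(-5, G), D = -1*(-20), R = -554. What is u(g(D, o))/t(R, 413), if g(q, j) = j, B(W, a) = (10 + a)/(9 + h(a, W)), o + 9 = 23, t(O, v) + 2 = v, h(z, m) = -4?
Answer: 8/685 ≈ 0.011679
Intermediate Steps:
t(O, v) = -2 + v
o = 14 (o = -9 + 23 = 14)
D = 20
B(W, a) = 2 + a/5 (B(W, a) = (10 + a)/(9 - 4) = (10 + a)/5 = (10 + a)*(1/5) = 2 + a/5)
u(G) = 2 + G/5
u(g(D, o))/t(R, 413) = (2 + (1/5)*14)/(-2 + 413) = (2 + 14/5)/411 = (24/5)*(1/411) = 8/685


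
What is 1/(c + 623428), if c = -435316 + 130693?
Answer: 1/318805 ≈ 3.1367e-6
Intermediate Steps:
c = -304623
1/(c + 623428) = 1/(-304623 + 623428) = 1/318805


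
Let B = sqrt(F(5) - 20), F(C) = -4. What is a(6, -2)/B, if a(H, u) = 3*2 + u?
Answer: -I*sqrt(6)/3 ≈ -0.8165*I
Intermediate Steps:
a(H, u) = 6 + u
B = 2*I*sqrt(6) (B = sqrt(-4 - 20) = sqrt(-24) = 2*I*sqrt(6) ≈ 4.899*I)
a(6, -2)/B = (6 - 2)/((2*I*sqrt(6))) = -I*sqrt(6)/12*4 = -I*sqrt(6)/3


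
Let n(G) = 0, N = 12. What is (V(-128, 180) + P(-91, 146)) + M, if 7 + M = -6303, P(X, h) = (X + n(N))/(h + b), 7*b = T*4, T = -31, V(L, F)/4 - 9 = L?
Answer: -6094465/898 ≈ -6786.7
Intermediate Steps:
V(L, F) = 36 + 4*L
b = -124/7 (b = (-31*4)/7 = (⅐)*(-124) = -124/7 ≈ -17.714)
P(X, h) = X/(-124/7 + h) (P(X, h) = (X + 0)/(h - 124/7) = X/(-124/7 + h))
M = -6310 (M = -7 - 6303 = -6310)
(V(-128, 180) + P(-91, 146)) + M = ((36 + 4*(-128)) + 7*(-91)/(-124 + 7*146)) - 6310 = ((36 - 512) + 7*(-91)/(-124 + 1022)) - 6310 = (-476 + 7*(-91)/898) - 6310 = (-476 + 7*(-91)*(1/898)) - 6310 = (-476 - 637/898) - 6310 = -428085/898 - 6310 = -6094465/898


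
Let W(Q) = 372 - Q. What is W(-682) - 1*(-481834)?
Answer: 482888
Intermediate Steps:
W(-682) - 1*(-481834) = (372 - 1*(-682)) - 1*(-481834) = (372 + 682) + 481834 = 1054 + 481834 = 482888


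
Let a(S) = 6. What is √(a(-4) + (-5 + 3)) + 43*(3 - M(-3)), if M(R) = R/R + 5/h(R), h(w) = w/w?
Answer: -127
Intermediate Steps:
h(w) = 1
M(R) = 6 (M(R) = R/R + 5/1 = 1 + 5*1 = 1 + 5 = 6)
√(a(-4) + (-5 + 3)) + 43*(3 - M(-3)) = √(6 + (-5 + 3)) + 43*(3 - 1*6) = √(6 - 2) + 43*(3 - 6) = √4 + 43*(-3) = 2 - 129 = -127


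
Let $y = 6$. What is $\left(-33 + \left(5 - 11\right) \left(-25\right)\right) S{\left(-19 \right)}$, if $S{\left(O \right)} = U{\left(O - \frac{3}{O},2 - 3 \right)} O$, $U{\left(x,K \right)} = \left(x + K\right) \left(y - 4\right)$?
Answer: $88218$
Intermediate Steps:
$U{\left(x,K \right)} = 2 K + 2 x$ ($U{\left(x,K \right)} = \left(x + K\right) \left(6 - 4\right) = \left(K + x\right) 2 = 2 K + 2 x$)
$S{\left(O \right)} = O \left(-2 - \frac{6}{O} + 2 O\right)$ ($S{\left(O \right)} = \left(2 \left(2 - 3\right) + 2 \left(O - \frac{3}{O}\right)\right) O = \left(2 \left(-1\right) + 2 \left(O - \frac{3}{O}\right)\right) O = \left(-2 + \left(- \frac{6}{O} + 2 O\right)\right) O = \left(-2 - \frac{6}{O} + 2 O\right) O = O \left(-2 - \frac{6}{O} + 2 O\right)$)
$\left(-33 + \left(5 - 11\right) \left(-25\right)\right) S{\left(-19 \right)} = \left(-33 + \left(5 - 11\right) \left(-25\right)\right) \left(-6 - -38 + 2 \left(-19\right)^{2}\right) = \left(-33 + \left(5 - 11\right) \left(-25\right)\right) \left(-6 + 38 + 2 \cdot 361\right) = \left(-33 - -150\right) \left(-6 + 38 + 722\right) = \left(-33 + 150\right) 754 = 117 \cdot 754 = 88218$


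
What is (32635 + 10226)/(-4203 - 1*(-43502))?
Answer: 3297/3023 ≈ 1.0906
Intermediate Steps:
(32635 + 10226)/(-4203 - 1*(-43502)) = 42861/(-4203 + 43502) = 42861/39299 = 42861*(1/39299) = 3297/3023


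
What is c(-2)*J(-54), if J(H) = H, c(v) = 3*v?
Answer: 324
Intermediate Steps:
c(-2)*J(-54) = (3*(-2))*(-54) = -6*(-54) = 324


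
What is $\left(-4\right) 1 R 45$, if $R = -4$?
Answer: $720$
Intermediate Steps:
$\left(-4\right) 1 R 45 = \left(-4\right) 1 \left(-4\right) 45 = \left(-4\right) \left(-4\right) 45 = 16 \cdot 45 = 720$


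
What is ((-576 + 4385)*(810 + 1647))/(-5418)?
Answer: -148551/86 ≈ -1727.3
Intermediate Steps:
((-576 + 4385)*(810 + 1647))/(-5418) = (3809*2457)*(-1/5418) = 9358713*(-1/5418) = -148551/86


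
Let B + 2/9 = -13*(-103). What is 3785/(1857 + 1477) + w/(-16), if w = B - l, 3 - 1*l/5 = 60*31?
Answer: -79558009/120024 ≈ -662.85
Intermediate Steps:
l = -9285 (l = 15 - 300*31 = 15 - 5*1860 = 15 - 9300 = -9285)
B = 12049/9 (B = -2/9 - 13*(-103) = -2/9 + 1339 = 12049/9 ≈ 1338.8)
w = 95614/9 (w = 12049/9 - 1*(-9285) = 12049/9 + 9285 = 95614/9 ≈ 10624.)
3785/(1857 + 1477) + w/(-16) = 3785/(1857 + 1477) + (95614/9)/(-16) = 3785/3334 + (95614/9)*(-1/16) = 3785*(1/3334) - 47807/72 = 3785/3334 - 47807/72 = -79558009/120024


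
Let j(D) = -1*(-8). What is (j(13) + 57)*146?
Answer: 9490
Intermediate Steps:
j(D) = 8
(j(13) + 57)*146 = (8 + 57)*146 = 65*146 = 9490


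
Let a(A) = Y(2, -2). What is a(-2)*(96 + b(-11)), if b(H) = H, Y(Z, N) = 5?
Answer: 425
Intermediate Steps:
a(A) = 5
a(-2)*(96 + b(-11)) = 5*(96 - 11) = 5*85 = 425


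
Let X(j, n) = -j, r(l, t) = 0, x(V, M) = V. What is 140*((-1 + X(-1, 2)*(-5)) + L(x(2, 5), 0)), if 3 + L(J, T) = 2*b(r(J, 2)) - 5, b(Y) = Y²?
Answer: -1960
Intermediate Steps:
L(J, T) = -8 (L(J, T) = -3 + (2*0² - 5) = -3 + (2*0 - 5) = -3 + (0 - 5) = -3 - 5 = -8)
140*((-1 + X(-1, 2)*(-5)) + L(x(2, 5), 0)) = 140*((-1 - 1*(-1)*(-5)) - 8) = 140*((-1 + 1*(-5)) - 8) = 140*((-1 - 5) - 8) = 140*(-6 - 8) = 140*(-14) = -1960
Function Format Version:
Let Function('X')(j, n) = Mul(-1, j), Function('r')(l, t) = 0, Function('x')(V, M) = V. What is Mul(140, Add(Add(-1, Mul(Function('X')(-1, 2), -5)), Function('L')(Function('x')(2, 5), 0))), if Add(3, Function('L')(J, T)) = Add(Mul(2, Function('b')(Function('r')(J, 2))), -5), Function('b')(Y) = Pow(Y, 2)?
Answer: -1960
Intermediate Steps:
Function('L')(J, T) = -8 (Function('L')(J, T) = Add(-3, Add(Mul(2, Pow(0, 2)), -5)) = Add(-3, Add(Mul(2, 0), -5)) = Add(-3, Add(0, -5)) = Add(-3, -5) = -8)
Mul(140, Add(Add(-1, Mul(Function('X')(-1, 2), -5)), Function('L')(Function('x')(2, 5), 0))) = Mul(140, Add(Add(-1, Mul(Mul(-1, -1), -5)), -8)) = Mul(140, Add(Add(-1, Mul(1, -5)), -8)) = Mul(140, Add(Add(-1, -5), -8)) = Mul(140, Add(-6, -8)) = Mul(140, -14) = -1960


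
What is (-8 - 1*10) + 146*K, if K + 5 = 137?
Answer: 19254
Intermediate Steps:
K = 132 (K = -5 + 137 = 132)
(-8 - 1*10) + 146*K = (-8 - 1*10) + 146*132 = (-8 - 10) + 19272 = -18 + 19272 = 19254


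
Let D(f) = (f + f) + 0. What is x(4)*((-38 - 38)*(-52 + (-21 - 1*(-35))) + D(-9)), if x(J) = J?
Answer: 11480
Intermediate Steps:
D(f) = 2*f (D(f) = 2*f + 0 = 2*f)
x(4)*((-38 - 38)*(-52 + (-21 - 1*(-35))) + D(-9)) = 4*((-38 - 38)*(-52 + (-21 - 1*(-35))) + 2*(-9)) = 4*(-76*(-52 + (-21 + 35)) - 18) = 4*(-76*(-52 + 14) - 18) = 4*(-76*(-38) - 18) = 4*(2888 - 18) = 4*2870 = 11480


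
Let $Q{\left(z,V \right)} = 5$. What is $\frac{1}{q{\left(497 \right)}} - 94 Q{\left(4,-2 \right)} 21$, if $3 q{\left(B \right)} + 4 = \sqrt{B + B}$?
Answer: $- \frac{1608808}{163} + \frac{\sqrt{994}}{326} \approx -9869.9$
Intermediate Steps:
$q{\left(B \right)} = - \frac{4}{3} + \frac{\sqrt{2} \sqrt{B}}{3}$ ($q{\left(B \right)} = - \frac{4}{3} + \frac{\sqrt{B + B}}{3} = - \frac{4}{3} + \frac{\sqrt{2 B}}{3} = - \frac{4}{3} + \frac{\sqrt{2} \sqrt{B}}{3}$)
$\frac{1}{q{\left(497 \right)}} - 94 Q{\left(4,-2 \right)} 21 = \frac{1}{- \frac{4}{3} + \frac{\sqrt{2} \sqrt{497}}{3}} - 94 \cdot 5 \cdot 21 = \frac{1}{- \frac{4}{3} + \frac{\sqrt{994}}{3}} - 470 \cdot 21 = \frac{1}{- \frac{4}{3} + \frac{\sqrt{994}}{3}} - 9870 = -9870 + \frac{1}{- \frac{4}{3} + \frac{\sqrt{994}}{3}}$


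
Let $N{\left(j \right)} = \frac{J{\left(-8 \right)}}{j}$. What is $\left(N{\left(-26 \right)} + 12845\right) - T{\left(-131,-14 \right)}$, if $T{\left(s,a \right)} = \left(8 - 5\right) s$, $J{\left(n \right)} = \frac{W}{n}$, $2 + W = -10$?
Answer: $\frac{688373}{52} \approx 13238.0$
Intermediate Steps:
$W = -12$ ($W = -2 - 10 = -12$)
$J{\left(n \right)} = - \frac{12}{n}$
$T{\left(s,a \right)} = 3 s$
$N{\left(j \right)} = \frac{3}{2 j}$ ($N{\left(j \right)} = \frac{\left(-12\right) \frac{1}{-8}}{j} = \frac{\left(-12\right) \left(- \frac{1}{8}\right)}{j} = \frac{3}{2 j}$)
$\left(N{\left(-26 \right)} + 12845\right) - T{\left(-131,-14 \right)} = \left(\frac{3}{2 \left(-26\right)} + 12845\right) - 3 \left(-131\right) = \left(\frac{3}{2} \left(- \frac{1}{26}\right) + 12845\right) - -393 = \left(- \frac{3}{52} + 12845\right) + 393 = \frac{667937}{52} + 393 = \frac{688373}{52}$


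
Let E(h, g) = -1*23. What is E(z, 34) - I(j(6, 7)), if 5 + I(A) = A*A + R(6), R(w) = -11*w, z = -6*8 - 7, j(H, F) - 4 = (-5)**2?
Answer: -793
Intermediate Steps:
j(H, F) = 29 (j(H, F) = 4 + (-5)**2 = 4 + 25 = 29)
z = -55 (z = -48 - 7 = -55)
E(h, g) = -23
I(A) = -71 + A**2 (I(A) = -5 + (A*A - 11*6) = -5 + (A**2 - 66) = -5 + (-66 + A**2) = -71 + A**2)
E(z, 34) - I(j(6, 7)) = -23 - (-71 + 29**2) = -23 - (-71 + 841) = -23 - 1*770 = -23 - 770 = -793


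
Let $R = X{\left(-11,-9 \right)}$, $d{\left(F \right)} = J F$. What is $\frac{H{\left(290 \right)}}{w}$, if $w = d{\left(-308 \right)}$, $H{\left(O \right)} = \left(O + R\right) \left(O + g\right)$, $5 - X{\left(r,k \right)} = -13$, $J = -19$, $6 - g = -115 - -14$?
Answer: $\frac{397}{19} \approx 20.895$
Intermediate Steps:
$g = 107$ ($g = 6 - \left(-115 - -14\right) = 6 - \left(-115 + 14\right) = 6 - -101 = 6 + 101 = 107$)
$X{\left(r,k \right)} = 18$ ($X{\left(r,k \right)} = 5 - -13 = 5 + 13 = 18$)
$d{\left(F \right)} = - 19 F$
$R = 18$
$H{\left(O \right)} = \left(18 + O\right) \left(107 + O\right)$ ($H{\left(O \right)} = \left(O + 18\right) \left(O + 107\right) = \left(18 + O\right) \left(107 + O\right)$)
$w = 5852$ ($w = \left(-19\right) \left(-308\right) = 5852$)
$\frac{H{\left(290 \right)}}{w} = \frac{1926 + 290^{2} + 125 \cdot 290}{5852} = \left(1926 + 84100 + 36250\right) \frac{1}{5852} = 122276 \cdot \frac{1}{5852} = \frac{397}{19}$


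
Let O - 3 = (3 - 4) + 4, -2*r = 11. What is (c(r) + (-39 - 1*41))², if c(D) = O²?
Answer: 1936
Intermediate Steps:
r = -11/2 (r = -½*11 = -11/2 ≈ -5.5000)
O = 6 (O = 3 + ((3 - 4) + 4) = 3 + (-1 + 4) = 3 + 3 = 6)
c(D) = 36 (c(D) = 6² = 36)
(c(r) + (-39 - 1*41))² = (36 + (-39 - 1*41))² = (36 + (-39 - 41))² = (36 - 80)² = (-44)² = 1936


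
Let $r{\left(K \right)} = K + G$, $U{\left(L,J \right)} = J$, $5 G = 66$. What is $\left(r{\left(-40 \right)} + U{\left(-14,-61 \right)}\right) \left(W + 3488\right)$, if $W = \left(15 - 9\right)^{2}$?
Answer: $- \frac{1547036}{5} \approx -3.0941 \cdot 10^{5}$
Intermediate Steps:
$G = \frac{66}{5}$ ($G = \frac{1}{5} \cdot 66 = \frac{66}{5} \approx 13.2$)
$r{\left(K \right)} = \frac{66}{5} + K$ ($r{\left(K \right)} = K + \frac{66}{5} = \frac{66}{5} + K$)
$W = 36$ ($W = 6^{2} = 36$)
$\left(r{\left(-40 \right)} + U{\left(-14,-61 \right)}\right) \left(W + 3488\right) = \left(\left(\frac{66}{5} - 40\right) - 61\right) \left(36 + 3488\right) = \left(- \frac{134}{5} - 61\right) 3524 = \left(- \frac{439}{5}\right) 3524 = - \frac{1547036}{5}$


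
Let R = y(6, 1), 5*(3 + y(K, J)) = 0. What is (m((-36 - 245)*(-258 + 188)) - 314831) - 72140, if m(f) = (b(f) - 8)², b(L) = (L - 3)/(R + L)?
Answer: -386922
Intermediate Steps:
y(K, J) = -3 (y(K, J) = -3 + (⅕)*0 = -3 + 0 = -3)
R = -3
b(L) = 1 (b(L) = (L - 3)/(-3 + L) = (-3 + L)/(-3 + L) = 1)
m(f) = 49 (m(f) = (1 - 8)² = (-7)² = 49)
(m((-36 - 245)*(-258 + 188)) - 314831) - 72140 = (49 - 314831) - 72140 = -314782 - 72140 = -386922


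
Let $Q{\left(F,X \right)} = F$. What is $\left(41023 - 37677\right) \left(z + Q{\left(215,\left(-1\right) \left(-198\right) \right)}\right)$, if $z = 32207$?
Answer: $108484012$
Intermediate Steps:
$\left(41023 - 37677\right) \left(z + Q{\left(215,\left(-1\right) \left(-198\right) \right)}\right) = \left(41023 - 37677\right) \left(32207 + 215\right) = 3346 \cdot 32422 = 108484012$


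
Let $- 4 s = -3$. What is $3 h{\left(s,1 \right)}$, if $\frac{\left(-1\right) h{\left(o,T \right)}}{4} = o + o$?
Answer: $-18$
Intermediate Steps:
$s = \frac{3}{4}$ ($s = \left(- \frac{1}{4}\right) \left(-3\right) = \frac{3}{4} \approx 0.75$)
$h{\left(o,T \right)} = - 8 o$ ($h{\left(o,T \right)} = - 4 \left(o + o\right) = - 4 \cdot 2 o = - 8 o$)
$3 h{\left(s,1 \right)} = 3 \left(\left(-8\right) \frac{3}{4}\right) = 3 \left(-6\right) = -18$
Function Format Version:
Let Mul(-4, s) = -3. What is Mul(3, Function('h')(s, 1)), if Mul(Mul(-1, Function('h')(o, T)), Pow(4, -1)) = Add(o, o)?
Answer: -18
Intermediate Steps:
s = Rational(3, 4) (s = Mul(Rational(-1, 4), -3) = Rational(3, 4) ≈ 0.75000)
Function('h')(o, T) = Mul(-8, o) (Function('h')(o, T) = Mul(-4, Add(o, o)) = Mul(-4, Mul(2, o)) = Mul(-8, o))
Mul(3, Function('h')(s, 1)) = Mul(3, Mul(-8, Rational(3, 4))) = Mul(3, -6) = -18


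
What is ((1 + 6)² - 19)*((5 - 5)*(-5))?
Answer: 0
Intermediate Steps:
((1 + 6)² - 19)*((5 - 5)*(-5)) = (7² - 19)*(0*(-5)) = (49 - 19)*0 = 30*0 = 0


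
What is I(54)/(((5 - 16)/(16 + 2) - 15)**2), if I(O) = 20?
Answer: 6480/78961 ≈ 0.082066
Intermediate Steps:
I(54)/(((5 - 16)/(16 + 2) - 15)**2) = 20/(((5 - 16)/(16 + 2) - 15)**2) = 20/((-11/18 - 15)**2) = 20/((-281/18)**2) = 20/(78961/324) = 20*(324/78961) = 6480/78961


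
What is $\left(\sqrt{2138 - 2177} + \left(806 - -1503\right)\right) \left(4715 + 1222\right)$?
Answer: $13708533 + 5937 i \sqrt{39} \approx 1.3709 \cdot 10^{7} + 37077.0 i$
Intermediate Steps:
$\left(\sqrt{2138 - 2177} + \left(806 - -1503\right)\right) \left(4715 + 1222\right) = \left(\sqrt{-39} + \left(806 + 1503\right)\right) 5937 = \left(i \sqrt{39} + 2309\right) 5937 = \left(2309 + i \sqrt{39}\right) 5937 = 13708533 + 5937 i \sqrt{39}$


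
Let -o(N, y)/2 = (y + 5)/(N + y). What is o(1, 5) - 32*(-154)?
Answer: 14774/3 ≈ 4924.7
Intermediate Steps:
o(N, y) = -2*(5 + y)/(N + y) (o(N, y) = -2*(y + 5)/(N + y) = -2*(5 + y)/(N + y))
o(1, 5) - 32*(-154) = 2*(-5 - 1*5)/(1 + 5) - 32*(-154) = 2*(-5 - 5)/6 + 4928 = 2*(⅙)*(-10) + 4928 = -10/3 + 4928 = 14774/3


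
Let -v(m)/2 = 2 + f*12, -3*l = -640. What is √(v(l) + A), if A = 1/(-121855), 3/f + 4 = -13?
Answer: 49*√420521605/2071535 ≈ 0.48506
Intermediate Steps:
l = 640/3 (l = -⅓*(-640) = 640/3 ≈ 213.33)
f = -3/17 (f = 3/(-4 - 13) = 3/(-17) = 3*(-1/17) = -3/17 ≈ -0.17647)
v(m) = 4/17 (v(m) = -2*(2 - 3/17*12) = -2*(2 - 36/17) = -2*(-2/17) = 4/17)
A = -1/121855 ≈ -8.2065e-6
√(v(l) + A) = √(4/17 - 1/121855) = √(487403/2071535) = 49*√420521605/2071535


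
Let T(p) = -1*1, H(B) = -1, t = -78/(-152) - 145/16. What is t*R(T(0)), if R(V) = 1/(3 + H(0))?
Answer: -2599/608 ≈ -4.2747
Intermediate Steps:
t = -2599/304 (t = -78*(-1/152) - 145*1/16 = 39/76 - 145/16 = -2599/304 ≈ -8.5493)
T(p) = -1
R(V) = 1/2 (R(V) = 1/(3 - 1) = 1/2)
t*R(T(0)) = -2599/304*1/2 = -2599/608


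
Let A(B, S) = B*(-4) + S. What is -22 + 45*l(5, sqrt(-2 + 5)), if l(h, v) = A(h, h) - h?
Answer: -922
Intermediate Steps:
A(B, S) = S - 4*B (A(B, S) = -4*B + S = S - 4*B)
l(h, v) = -4*h (l(h, v) = (h - 4*h) - h = -3*h - h = -4*h)
-22 + 45*l(5, sqrt(-2 + 5)) = -22 + 45*(-4*5) = -22 + 45*(-20) = -22 - 900 = -922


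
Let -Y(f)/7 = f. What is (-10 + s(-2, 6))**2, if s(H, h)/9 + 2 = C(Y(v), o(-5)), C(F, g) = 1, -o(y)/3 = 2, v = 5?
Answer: 361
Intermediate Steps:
Y(f) = -7*f
o(y) = -6 (o(y) = -3*2 = -6)
s(H, h) = -9 (s(H, h) = -18 + 9*1 = -18 + 9 = -9)
(-10 + s(-2, 6))**2 = (-10 - 9)**2 = (-19)**2 = 361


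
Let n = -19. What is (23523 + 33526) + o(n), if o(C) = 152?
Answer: 57201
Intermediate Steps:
(23523 + 33526) + o(n) = (23523 + 33526) + 152 = 57049 + 152 = 57201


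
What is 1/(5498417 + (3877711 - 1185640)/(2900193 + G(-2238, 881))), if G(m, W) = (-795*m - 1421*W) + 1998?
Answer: 3429500/18856823793571 ≈ 1.8187e-7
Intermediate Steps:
G(m, W) = 1998 - 1421*W - 795*m (G(m, W) = (-1421*W - 795*m) + 1998 = 1998 - 1421*W - 795*m)
1/(5498417 + (3877711 - 1185640)/(2900193 + G(-2238, 881))) = 1/(5498417 + (3877711 - 1185640)/(2900193 + (1998 - 1421*881 - 795*(-2238)))) = 1/(5498417 + 2692071/(2900193 + (1998 - 1251901 + 1779210))) = 1/(5498417 + 2692071/(2900193 + 529307)) = 1/(5498417 + 2692071/3429500) = 1/(18856823793571/3429500) = 3429500/18856823793571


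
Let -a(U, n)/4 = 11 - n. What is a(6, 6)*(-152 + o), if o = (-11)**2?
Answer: 620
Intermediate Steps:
a(U, n) = -44 + 4*n (a(U, n) = -4*(11 - n) = -44 + 4*n)
o = 121
a(6, 6)*(-152 + o) = (-44 + 4*6)*(-152 + 121) = (-44 + 24)*(-31) = -20*(-31) = 620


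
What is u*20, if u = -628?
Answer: -12560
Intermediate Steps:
u*20 = -628*20 = -12560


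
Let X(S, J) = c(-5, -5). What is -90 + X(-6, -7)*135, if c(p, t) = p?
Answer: -765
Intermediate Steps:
X(S, J) = -5
-90 + X(-6, -7)*135 = -90 - 5*135 = -90 - 675 = -765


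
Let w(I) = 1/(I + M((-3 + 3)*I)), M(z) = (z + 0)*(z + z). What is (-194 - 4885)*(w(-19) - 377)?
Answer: 36385956/19 ≈ 1.9151e+6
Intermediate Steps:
M(z) = 2*z**2 (M(z) = z*(2*z) = 2*z**2)
w(I) = 1/I (w(I) = 1/(I + 2*((-3 + 3)*I)**2) = 1/(I + 2*(0*I)**2) = 1/(I + 2*0**2) = 1/(I + 2*0) = 1/(I + 0) = 1/I)
(-194 - 4885)*(w(-19) - 377) = (-194 - 4885)*(1/(-19) - 377) = -5079*(-1/19 - 377) = -5079*(-7164/19) = 36385956/19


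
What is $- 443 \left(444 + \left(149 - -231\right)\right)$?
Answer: $-365032$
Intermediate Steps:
$- 443 \left(444 + \left(149 - -231\right)\right) = - 443 \left(444 + \left(149 + 231\right)\right) = - 443 \left(444 + 380\right) = \left(-443\right) 824 = -365032$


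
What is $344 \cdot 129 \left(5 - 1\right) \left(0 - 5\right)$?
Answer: $-887520$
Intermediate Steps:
$344 \cdot 129 \left(5 - 1\right) \left(0 - 5\right) = 344 \cdot 129 \cdot 4 \left(0 - 5\right) = 344 \cdot 129 \cdot 4 \left(-5\right) = 344 \cdot 129 \left(-20\right) = 344 \left(-2580\right) = -887520$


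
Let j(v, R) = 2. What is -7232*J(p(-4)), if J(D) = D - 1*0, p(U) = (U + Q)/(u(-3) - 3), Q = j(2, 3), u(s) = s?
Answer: -7232/3 ≈ -2410.7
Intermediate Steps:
Q = 2
p(U) = -⅓ - U/6 (p(U) = (U + 2)/(-3 - 3) = (2 + U)/(-6) = (2 + U)*(-⅙) = -⅓ - U/6)
J(D) = D (J(D) = D + 0 = D)
-7232*J(p(-4)) = -7232*(-⅓ - ⅙*(-4)) = -7232*(-⅓ + ⅔) = -7232*⅓ = -7232/3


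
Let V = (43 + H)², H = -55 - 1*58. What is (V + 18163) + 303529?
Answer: 326592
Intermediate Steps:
H = -113 (H = -55 - 58 = -113)
V = 4900 (V = (43 - 113)² = (-70)² = 4900)
(V + 18163) + 303529 = (4900 + 18163) + 303529 = 23063 + 303529 = 326592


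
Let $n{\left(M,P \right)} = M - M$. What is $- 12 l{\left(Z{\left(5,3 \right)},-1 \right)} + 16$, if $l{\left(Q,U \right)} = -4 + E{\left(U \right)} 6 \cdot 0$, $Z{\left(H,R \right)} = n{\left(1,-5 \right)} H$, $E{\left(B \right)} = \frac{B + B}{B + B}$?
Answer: $64$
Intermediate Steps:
$n{\left(M,P \right)} = 0$
$E{\left(B \right)} = 1$ ($E{\left(B \right)} = \frac{2 B}{2 B} = 2 B \frac{1}{2 B} = 1$)
$Z{\left(H,R \right)} = 0$ ($Z{\left(H,R \right)} = 0 H = 0$)
$l{\left(Q,U \right)} = -4$ ($l{\left(Q,U \right)} = -4 + 1 \cdot 6 \cdot 0 = -4 + 1 \cdot 0 = -4 + 0 = -4$)
$- 12 l{\left(Z{\left(5,3 \right)},-1 \right)} + 16 = \left(-12\right) \left(-4\right) + 16 = 48 + 16 = 64$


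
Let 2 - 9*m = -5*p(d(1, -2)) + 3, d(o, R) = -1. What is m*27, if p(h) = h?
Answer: -18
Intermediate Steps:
m = -⅔ (m = 2/9 - (-5*(-1) + 3)/9 = 2/9 - (5 + 3)/9 = 2/9 - ⅑*8 = 2/9 - 8/9 = -⅔ ≈ -0.66667)
m*27 = -⅔*27 = -18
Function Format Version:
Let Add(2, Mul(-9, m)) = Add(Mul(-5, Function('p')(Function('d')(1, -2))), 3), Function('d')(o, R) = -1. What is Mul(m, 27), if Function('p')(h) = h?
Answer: -18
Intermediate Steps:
m = Rational(-2, 3) (m = Add(Rational(2, 9), Mul(Rational(-1, 9), Add(Mul(-5, -1), 3))) = Add(Rational(2, 9), Mul(Rational(-1, 9), Add(5, 3))) = Add(Rational(2, 9), Mul(Rational(-1, 9), 8)) = Add(Rational(2, 9), Rational(-8, 9)) = Rational(-2, 3) ≈ -0.66667)
Mul(m, 27) = Mul(Rational(-2, 3), 27) = -18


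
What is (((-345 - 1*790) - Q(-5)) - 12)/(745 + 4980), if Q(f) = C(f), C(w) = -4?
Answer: -1143/5725 ≈ -0.19965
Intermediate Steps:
Q(f) = -4
(((-345 - 1*790) - Q(-5)) - 12)/(745 + 4980) = (((-345 - 1*790) - 1*(-4)) - 12)/(745 + 4980) = (((-345 - 790) + 4) - 12)/5725 = ((-1135 + 4) - 12)*(1/5725) = (-1131 - 12)*(1/5725) = -1143*1/5725 = -1143/5725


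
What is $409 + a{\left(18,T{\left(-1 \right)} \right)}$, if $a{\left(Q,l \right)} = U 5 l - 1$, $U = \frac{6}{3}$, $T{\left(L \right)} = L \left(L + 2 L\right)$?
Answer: $438$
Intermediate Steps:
$T{\left(L \right)} = 3 L^{2}$ ($T{\left(L \right)} = L 3 L = 3 L^{2}$)
$U = 2$ ($U = 6 \cdot \frac{1}{3} = 2$)
$a{\left(Q,l \right)} = -1 + 10 l$ ($a{\left(Q,l \right)} = 2 \cdot 5 l - 1 = 10 l - 1 = -1 + 10 l$)
$409 + a{\left(18,T{\left(-1 \right)} \right)} = 409 - \left(1 - 10 \cdot 3 \left(-1\right)^{2}\right) = 409 - \left(1 - 10 \cdot 3 \cdot 1\right) = 409 + \left(-1 + 10 \cdot 3\right) = 409 + \left(-1 + 30\right) = 409 + 29 = 438$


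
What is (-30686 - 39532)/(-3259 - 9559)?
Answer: 35109/6409 ≈ 5.4781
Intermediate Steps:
(-30686 - 39532)/(-3259 - 9559) = -70218/(-12818) = -70218*(-1/12818) = 35109/6409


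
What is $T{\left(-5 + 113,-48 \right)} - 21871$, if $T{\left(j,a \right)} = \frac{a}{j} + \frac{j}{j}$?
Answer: $- \frac{196834}{9} \approx -21870.0$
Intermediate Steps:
$T{\left(j,a \right)} = 1 + \frac{a}{j}$ ($T{\left(j,a \right)} = \frac{a}{j} + 1 = 1 + \frac{a}{j}$)
$T{\left(-5 + 113,-48 \right)} - 21871 = \frac{-48 + \left(-5 + 113\right)}{-5 + 113} - 21871 = \frac{-48 + 108}{108} - 21871 = \frac{1}{108} \cdot 60 - 21871 = \frac{5}{9} - 21871 = - \frac{196834}{9}$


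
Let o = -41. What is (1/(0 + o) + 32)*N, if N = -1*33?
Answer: -43263/41 ≈ -1055.2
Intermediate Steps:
N = -33
(1/(0 + o) + 32)*N = (1/(0 - 41) + 32)*(-33) = (1/(-41) + 32)*(-33) = (-1/41 + 32)*(-33) = (1311/41)*(-33) = -43263/41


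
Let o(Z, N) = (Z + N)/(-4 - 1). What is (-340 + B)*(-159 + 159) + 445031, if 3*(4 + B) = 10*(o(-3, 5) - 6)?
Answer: 445031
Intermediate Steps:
o(Z, N) = -N/5 - Z/5 (o(Z, N) = (N + Z)/(-5) = (N + Z)*(-⅕) = -N/5 - Z/5)
B = -76/3 (B = -4 + (10*((-⅕*5 - ⅕*(-3)) - 6))/3 = -4 + (10*((-1 + ⅗) - 6))/3 = -4 + (10*(-⅖ - 6))/3 = -4 + (10*(-32/5))/3 = -4 + (⅓)*(-64) = -4 - 64/3 = -76/3 ≈ -25.333)
(-340 + B)*(-159 + 159) + 445031 = (-340 - 76/3)*(-159 + 159) + 445031 = -1096/3*0 + 445031 = 0 + 445031 = 445031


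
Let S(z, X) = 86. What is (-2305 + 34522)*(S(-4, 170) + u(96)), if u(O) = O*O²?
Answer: 28506310374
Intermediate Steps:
u(O) = O³
(-2305 + 34522)*(S(-4, 170) + u(96)) = (-2305 + 34522)*(86 + 96³) = 32217*(86 + 884736) = 32217*884822 = 28506310374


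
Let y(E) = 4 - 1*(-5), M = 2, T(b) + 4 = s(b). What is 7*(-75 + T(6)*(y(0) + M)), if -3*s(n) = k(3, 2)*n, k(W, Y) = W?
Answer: -1295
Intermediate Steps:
s(n) = -n
T(b) = -4 - b
y(E) = 9 (y(E) = 4 + 5 = 9)
7*(-75 + T(6)*(y(0) + M)) = 7*(-75 + (-4 - 1*6)*(9 + 2)) = 7*(-75 + (-4 - 6)*11) = 7*(-75 - 10*11) = 7*(-75 - 110) = 7*(-185) = -1295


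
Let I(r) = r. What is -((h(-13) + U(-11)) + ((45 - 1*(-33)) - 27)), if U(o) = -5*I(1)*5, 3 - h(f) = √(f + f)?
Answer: -29 + I*√26 ≈ -29.0 + 5.099*I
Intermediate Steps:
h(f) = 3 - √2*√f (h(f) = 3 - √(f + f) = 3 - √(2*f) = 3 - √2*√f)
U(o) = -25 (U(o) = -5*1*5 = -5*5 = -25)
-((h(-13) + U(-11)) + ((45 - 1*(-33)) - 27)) = -(((3 - √2*√(-13)) - 25) + ((45 - 1*(-33)) - 27)) = -(((3 - √2*I*√13) - 25) + ((45 + 33) - 27)) = -(((3 - I*√26) - 25) + (78 - 27)) = -((-22 - I*√26) + 51) = -(29 - I*√26) = -29 + I*√26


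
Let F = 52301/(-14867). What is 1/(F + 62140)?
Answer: 14867/923783079 ≈ 1.6094e-5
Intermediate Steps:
F = -52301/14867 (F = 52301*(-1/14867) = -52301/14867 ≈ -3.5179)
1/(F + 62140) = 1/(-52301/14867 + 62140) = 1/(923783079/14867) = 14867/923783079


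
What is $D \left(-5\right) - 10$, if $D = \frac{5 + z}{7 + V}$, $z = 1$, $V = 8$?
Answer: $-12$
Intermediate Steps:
$D = \frac{2}{5}$ ($D = \frac{5 + 1}{7 + 8} = \frac{6}{15} = 6 \cdot \frac{1}{15} = \frac{2}{5} \approx 0.4$)
$D \left(-5\right) - 10 = \frac{2}{5} \left(-5\right) - 10 = -2 - 10 = -12$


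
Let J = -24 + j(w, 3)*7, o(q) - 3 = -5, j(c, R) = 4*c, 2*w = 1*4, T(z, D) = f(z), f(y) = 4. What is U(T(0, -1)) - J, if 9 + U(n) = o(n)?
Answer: -43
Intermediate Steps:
T(z, D) = 4
w = 2 (w = (1*4)/2 = (½)*4 = 2)
o(q) = -2 (o(q) = 3 - 5 = -2)
J = 32 (J = -24 + (4*2)*7 = -24 + 8*7 = -24 + 56 = 32)
U(n) = -11 (U(n) = -9 - 2 = -11)
U(T(0, -1)) - J = -11 - 1*32 = -11 - 32 = -43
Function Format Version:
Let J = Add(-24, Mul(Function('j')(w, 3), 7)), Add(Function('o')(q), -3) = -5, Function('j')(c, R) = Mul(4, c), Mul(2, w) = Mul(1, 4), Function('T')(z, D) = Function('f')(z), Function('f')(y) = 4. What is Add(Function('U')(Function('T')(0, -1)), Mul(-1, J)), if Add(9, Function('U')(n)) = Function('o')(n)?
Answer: -43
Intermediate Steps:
Function('T')(z, D) = 4
w = 2 (w = Mul(Rational(1, 2), Mul(1, 4)) = Mul(Rational(1, 2), 4) = 2)
Function('o')(q) = -2 (Function('o')(q) = Add(3, -5) = -2)
J = 32 (J = Add(-24, Mul(Mul(4, 2), 7)) = Add(-24, Mul(8, 7)) = Add(-24, 56) = 32)
Function('U')(n) = -11 (Function('U')(n) = Add(-9, -2) = -11)
Add(Function('U')(Function('T')(0, -1)), Mul(-1, J)) = Add(-11, Mul(-1, 32)) = Add(-11, -32) = -43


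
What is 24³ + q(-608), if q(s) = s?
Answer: 13216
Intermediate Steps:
24³ + q(-608) = 24³ - 608 = 13824 - 608 = 13216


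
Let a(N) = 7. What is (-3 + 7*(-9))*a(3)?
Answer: -462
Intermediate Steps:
(-3 + 7*(-9))*a(3) = (-3 + 7*(-9))*7 = (-3 - 63)*7 = -66*7 = -462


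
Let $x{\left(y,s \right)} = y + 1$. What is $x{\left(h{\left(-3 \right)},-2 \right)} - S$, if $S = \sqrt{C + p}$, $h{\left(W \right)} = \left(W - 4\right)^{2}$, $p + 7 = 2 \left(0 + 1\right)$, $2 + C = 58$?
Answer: $50 - \sqrt{51} \approx 42.859$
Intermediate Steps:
$C = 56$ ($C = -2 + 58 = 56$)
$p = -5$ ($p = -7 + 2 \left(0 + 1\right) = -7 + 2 \cdot 1 = -7 + 2 = -5$)
$h{\left(W \right)} = \left(-4 + W\right)^{2}$
$S = \sqrt{51}$ ($S = \sqrt{56 - 5} = \sqrt{51} \approx 7.1414$)
$x{\left(y,s \right)} = 1 + y$
$x{\left(h{\left(-3 \right)},-2 \right)} - S = \left(1 + \left(-4 - 3\right)^{2}\right) - \sqrt{51} = \left(1 + \left(-7\right)^{2}\right) - \sqrt{51} = \left(1 + 49\right) - \sqrt{51} = 50 - \sqrt{51}$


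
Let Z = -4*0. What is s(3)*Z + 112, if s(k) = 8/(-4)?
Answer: 112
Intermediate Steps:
Z = 0
s(k) = -2 (s(k) = 8*(-1/4) = -2)
s(3)*Z + 112 = -2*0 + 112 = 0 + 112 = 112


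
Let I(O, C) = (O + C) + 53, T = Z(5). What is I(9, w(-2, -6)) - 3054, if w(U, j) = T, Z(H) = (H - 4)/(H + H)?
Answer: -29919/10 ≈ -2991.9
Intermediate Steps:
Z(H) = (-4 + H)/(2*H) (Z(H) = (-4 + H)/((2*H)) = (-4 + H)*(1/(2*H)) = (-4 + H)/(2*H))
T = ⅒ (T = (½)*(-4 + 5)/5 = (½)*(⅕)*1 = ⅒ ≈ 0.10000)
w(U, j) = ⅒
I(O, C) = 53 + C + O (I(O, C) = (C + O) + 53 = 53 + C + O)
I(9, w(-2, -6)) - 3054 = (53 + ⅒ + 9) - 3054 = 621/10 - 3054 = -29919/10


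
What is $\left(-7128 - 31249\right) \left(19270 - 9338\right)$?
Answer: $-381160364$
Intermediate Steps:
$\left(-7128 - 31249\right) \left(19270 - 9338\right) = \left(-38377\right) 9932 = -381160364$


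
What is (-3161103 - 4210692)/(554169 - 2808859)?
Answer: 1474359/450938 ≈ 3.2695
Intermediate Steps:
(-3161103 - 4210692)/(554169 - 2808859) = -7371795/(-2254690) = -7371795*(-1/2254690) = 1474359/450938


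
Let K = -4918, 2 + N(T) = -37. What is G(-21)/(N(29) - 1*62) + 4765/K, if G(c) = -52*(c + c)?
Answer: -11222177/496718 ≈ -22.593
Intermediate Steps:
N(T) = -39 (N(T) = -2 - 37 = -39)
G(c) = -104*c
G(-21)/(N(29) - 1*62) + 4765/K = (-104*(-21))/(-39 - 1*62) + 4765/(-4918) = 2184/(-39 - 62) + 4765*(-1/4918) = 2184/(-101) - 4765/4918 = 2184*(-1/101) - 4765/4918 = -2184/101 - 4765/4918 = -11222177/496718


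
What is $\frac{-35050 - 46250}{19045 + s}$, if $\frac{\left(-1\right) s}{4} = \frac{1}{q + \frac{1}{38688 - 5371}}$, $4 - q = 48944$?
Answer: $- \frac{163053397900}{38196211271} \approx -4.2688$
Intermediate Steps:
$q = -48940$ ($q = 4 - 48944 = -48940$)
$s = \frac{133268}{1630533979}$ ($s = - \frac{4}{-48940 + \frac{1}{38688 - 5371}} = - \frac{4}{-48940 + \frac{1}{33317}} = - \frac{4}{- \frac{1630533979}{33317}} = \left(-4\right) \left(- \frac{33317}{1630533979}\right) = \frac{133268}{1630533979} \approx 8.1733 \cdot 10^{-5}$)
$\frac{-35050 - 46250}{19045 + s} = \frac{-35050 - 46250}{19045 + \frac{133268}{1630533979}} = - \frac{81300}{\frac{31053519763323}{1630533979}} = \left(-81300\right) \frac{1630533979}{31053519763323} = - \frac{163053397900}{38196211271}$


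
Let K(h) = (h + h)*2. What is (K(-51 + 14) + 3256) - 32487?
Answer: -29379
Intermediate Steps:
K(h) = 4*h (K(h) = (2*h)*2 = 4*h)
(K(-51 + 14) + 3256) - 32487 = (4*(-51 + 14) + 3256) - 32487 = (4*(-37) + 3256) - 32487 = (-148 + 3256) - 32487 = 3108 - 32487 = -29379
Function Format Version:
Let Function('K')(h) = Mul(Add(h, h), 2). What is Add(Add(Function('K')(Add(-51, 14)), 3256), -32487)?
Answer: -29379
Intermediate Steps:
Function('K')(h) = Mul(4, h) (Function('K')(h) = Mul(Mul(2, h), 2) = Mul(4, h))
Add(Add(Function('K')(Add(-51, 14)), 3256), -32487) = Add(Add(Mul(4, Add(-51, 14)), 3256), -32487) = Add(Add(Mul(4, -37), 3256), -32487) = Add(Add(-148, 3256), -32487) = Add(3108, -32487) = -29379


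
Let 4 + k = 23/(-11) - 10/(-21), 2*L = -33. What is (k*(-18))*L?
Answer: -11673/7 ≈ -1667.6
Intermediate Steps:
L = -33/2 (L = (½)*(-33) = -33/2 ≈ -16.500)
k = -1297/231 (k = -4 + (23/(-11) - 10/(-21)) = -4 + (23*(-1/11) - 10*(-1/21)) = -4 + (-23/11 + 10/21) = -4 - 373/231 = -1297/231 ≈ -5.6147)
(k*(-18))*L = -1297/231*(-18)*(-33/2) = (7782/77)*(-33/2) = -11673/7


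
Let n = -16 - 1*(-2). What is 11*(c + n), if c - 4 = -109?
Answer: -1309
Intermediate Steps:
c = -105 (c = 4 - 109 = -105)
n = -14 (n = -16 + 2 = -14)
11*(c + n) = 11*(-105 - 14) = 11*(-119) = -1309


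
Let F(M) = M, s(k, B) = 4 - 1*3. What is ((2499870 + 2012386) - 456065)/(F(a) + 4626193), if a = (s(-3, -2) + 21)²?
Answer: 4056191/4626677 ≈ 0.87670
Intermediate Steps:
s(k, B) = 1 (s(k, B) = 4 - 3 = 1)
a = 484 (a = (1 + 21)² = 22² = 484)
((2499870 + 2012386) - 456065)/(F(a) + 4626193) = ((2499870 + 2012386) - 456065)/(484 + 4626193) = (4512256 - 456065)/4626677 = 4056191*(1/4626677) = 4056191/4626677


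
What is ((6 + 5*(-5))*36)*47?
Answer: -32148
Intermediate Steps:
((6 + 5*(-5))*36)*47 = ((6 - 25)*36)*47 = -19*36*47 = -684*47 = -32148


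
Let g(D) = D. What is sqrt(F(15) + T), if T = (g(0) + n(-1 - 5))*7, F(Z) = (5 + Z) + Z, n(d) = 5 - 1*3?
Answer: 7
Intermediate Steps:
n(d) = 2 (n(d) = 5 - 3 = 2)
F(Z) = 5 + 2*Z
T = 14 (T = (0 + 2)*7 = 2*7 = 14)
sqrt(F(15) + T) = sqrt((5 + 2*15) + 14) = sqrt((5 + 30) + 14) = sqrt(35 + 14) = sqrt(49) = 7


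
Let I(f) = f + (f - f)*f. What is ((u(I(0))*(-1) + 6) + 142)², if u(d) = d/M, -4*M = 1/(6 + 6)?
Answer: 21904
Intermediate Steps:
I(f) = f (I(f) = f + 0*f = f + 0 = f)
M = -1/48 (M = -1/(4*(6 + 6)) = -¼/12 = -¼*1/12 = -1/48 ≈ -0.020833)
u(d) = -48*d (u(d) = d/(-1/48) = d*(-48) = -48*d)
((u(I(0))*(-1) + 6) + 142)² = ((-48*0*(-1) + 6) + 142)² = ((0*(-1) + 6) + 142)² = ((0 + 6) + 142)² = (6 + 142)² = 148² = 21904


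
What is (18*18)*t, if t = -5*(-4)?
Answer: 6480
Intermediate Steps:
t = 20
(18*18)*t = (18*18)*20 = 324*20 = 6480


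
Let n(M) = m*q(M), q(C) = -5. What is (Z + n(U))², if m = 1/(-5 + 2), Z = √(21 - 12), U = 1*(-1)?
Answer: 196/9 ≈ 21.778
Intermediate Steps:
U = -1
Z = 3 (Z = √9 = 3)
m = -⅓ (m = 1/(-3) = -⅓ ≈ -0.33333)
n(M) = 5/3 (n(M) = -⅓*(-5) = 5/3)
(Z + n(U))² = (3 + 5/3)² = (14/3)² = 196/9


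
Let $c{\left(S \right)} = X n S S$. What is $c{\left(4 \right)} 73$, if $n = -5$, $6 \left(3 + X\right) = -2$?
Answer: $\frac{58400}{3} \approx 19467.0$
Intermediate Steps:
$X = - \frac{10}{3}$ ($X = -3 + \frac{1}{6} \left(-2\right) = -3 - \frac{1}{3} = - \frac{10}{3} \approx -3.3333$)
$c{\left(S \right)} = \frac{50 S^{2}}{3}$ ($c{\left(S \right)} = \left(- \frac{10}{3}\right) \left(-5\right) S S = \frac{50 S}{3} S = \frac{50 S^{2}}{3}$)
$c{\left(4 \right)} 73 = \frac{50 \cdot 4^{2}}{3} \cdot 73 = \frac{50}{3} \cdot 16 \cdot 73 = \frac{800}{3} \cdot 73 = \frac{58400}{3}$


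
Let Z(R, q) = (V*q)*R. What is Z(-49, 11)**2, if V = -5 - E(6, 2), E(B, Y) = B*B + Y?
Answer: 537173329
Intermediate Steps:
E(B, Y) = Y + B**2 (E(B, Y) = B**2 + Y = Y + B**2)
V = -43 (V = -5 - (2 + 6**2) = -5 - (2 + 36) = -5 - 1*38 = -5 - 38 = -43)
Z(R, q) = -43*R*q (Z(R, q) = (-43*q)*R = -43*R*q)
Z(-49, 11)**2 = (-43*(-49)*11)**2 = 23177**2 = 537173329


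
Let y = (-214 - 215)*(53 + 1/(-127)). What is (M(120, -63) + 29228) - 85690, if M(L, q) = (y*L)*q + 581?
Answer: 21819908313/127 ≈ 1.7181e+8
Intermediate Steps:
y = -2887170/127 (y = -429*(53 - 1/127) = -429*6730/127 = -2887170/127 ≈ -22734.)
M(L, q) = 581 - 2887170*L*q/127 (M(L, q) = (-2887170*L/127)*q + 581 = -2887170*L*q/127 + 581 = 581 - 2887170*L*q/127)
(M(120, -63) + 29228) - 85690 = ((581 - 2887170/127*120*(-63)) + 29228) - 85690 = ((581 + 21827005200/127) + 29228) - 85690 = (21827078987/127 + 29228) - 85690 = 21830790943/127 - 85690 = 21819908313/127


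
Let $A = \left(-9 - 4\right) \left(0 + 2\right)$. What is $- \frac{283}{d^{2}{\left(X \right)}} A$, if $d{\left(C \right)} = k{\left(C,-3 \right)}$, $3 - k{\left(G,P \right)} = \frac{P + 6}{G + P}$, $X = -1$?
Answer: $\frac{117728}{225} \approx 523.24$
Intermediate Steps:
$k{\left(G,P \right)} = 3 - \frac{6 + P}{G + P}$ ($k{\left(G,P \right)} = 3 - \frac{P + 6}{G + P} = 3 - \frac{6 + P}{G + P}$)
$d{\left(C \right)} = \frac{-12 + 3 C}{-3 + C}$ ($d{\left(C \right)} = \frac{-6 + 2 \left(-3\right) + 3 C}{C - 3} = \frac{-6 - 6 + 3 C}{-3 + C} = \frac{-12 + 3 C}{-3 + C}$)
$A = -26$ ($A = \left(-13\right) 2 = -26$)
$- \frac{283}{d^{2}{\left(X \right)}} A = - \frac{283}{\left(\frac{3 \left(-4 - 1\right)}{-3 - 1}\right)^{2}} \left(-26\right) = - \frac{283}{\left(3 \frac{1}{-4} \left(-5\right)\right)^{2}} \left(-26\right) = - \frac{283}{\left(3 \left(- \frac{1}{4}\right) \left(-5\right)\right)^{2}} \left(-26\right) = - \frac{283}{\left(\frac{15}{4}\right)^{2}} \left(-26\right) = - \frac{283}{\frac{225}{16}} \left(-26\right) = \left(-283\right) \frac{16}{225} \left(-26\right) = \left(- \frac{4528}{225}\right) \left(-26\right) = \frac{117728}{225}$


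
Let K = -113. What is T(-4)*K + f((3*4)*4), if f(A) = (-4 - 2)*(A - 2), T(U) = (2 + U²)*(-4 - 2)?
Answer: 11928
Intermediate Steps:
T(U) = -12 - 6*U² (T(U) = (2 + U²)*(-6) = -12 - 6*U²)
f(A) = 12 - 6*A (f(A) = -6*(-2 + A) = 12 - 6*A)
T(-4)*K + f((3*4)*4) = (-12 - 6*(-4)²)*(-113) + (12 - 6*3*4*4) = (-12 - 6*16)*(-113) + (12 - 72*4) = (-12 - 96)*(-113) + (12 - 6*48) = -108*(-113) + (12 - 288) = 12204 - 276 = 11928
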